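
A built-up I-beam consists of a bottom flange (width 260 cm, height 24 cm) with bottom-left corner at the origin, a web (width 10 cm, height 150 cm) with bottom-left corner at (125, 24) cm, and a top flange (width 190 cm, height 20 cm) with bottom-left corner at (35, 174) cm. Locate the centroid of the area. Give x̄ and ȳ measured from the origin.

bottom flange: A = 260 × 24 = 6240.00, centroid at (130.00, 12.00).
web: A = 10 × 150 = 1500.00, centroid at (130.00, 99.00).
top flange: A = 190 × 20 = 3800.00, centroid at (130.00, 184.00).
ΣA = 11540.00 cm², ΣAx̄ = 1500200.00 cm³, ΣAȳ = 922580.00 cm³.
x̄ = 1500200.00/11540.00 = 130.00 cm; ȳ = 922580.00/11540.00 = 79.95 cm.

x̄ = 130.00 cm, ȳ = 79.95 cm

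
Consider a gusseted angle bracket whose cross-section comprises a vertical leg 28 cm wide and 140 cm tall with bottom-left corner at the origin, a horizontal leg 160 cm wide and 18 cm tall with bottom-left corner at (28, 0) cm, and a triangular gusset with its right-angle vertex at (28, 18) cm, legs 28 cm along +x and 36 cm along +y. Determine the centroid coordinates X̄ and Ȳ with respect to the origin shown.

X̄ = 52.67 cm, Ȳ = 43.19 cm

vertical leg: A = 28 × 140 = 3920.00, centroid at (14.00, 70.00).
horizontal leg: A = 160 × 18 = 2880.00, centroid at (108.00, 9.00).
gusset: A = ½·28·36 = 504.00, centroid at (37.33, 30.00).
ΣA = 7304.00 cm², ΣAX̄ = 384736.00 cm³, ΣAȲ = 315440.00 cm³.
X̄ = 384736.00/7304.00 = 52.67 cm; Ȳ = 315440.00/7304.00 = 43.19 cm.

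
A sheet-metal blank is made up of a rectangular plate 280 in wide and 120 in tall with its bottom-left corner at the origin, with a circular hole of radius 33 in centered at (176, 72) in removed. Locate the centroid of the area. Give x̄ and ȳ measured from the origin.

plate: A = 280 × 120 = 33600.00, centroid at (140.00, 60.00).
hole: A = −π·33² = -3421.19, centroid at (176.00, 72.00).
ΣA = 30178.81 in²
ΣAx̄ = (33600.00)(140.00) + (-3421.19)(176.00) = 4101869.79 in³
ΣAȳ = (33600.00)(60.00) + (-3421.19)(72.00) = 1769674.00 in³
x̄ = 4101869.79 / 30178.81 = 135.92 in
ȳ = 1769674.00 / 30178.81 = 58.64 in

x̄ = 135.92 in, ȳ = 58.64 in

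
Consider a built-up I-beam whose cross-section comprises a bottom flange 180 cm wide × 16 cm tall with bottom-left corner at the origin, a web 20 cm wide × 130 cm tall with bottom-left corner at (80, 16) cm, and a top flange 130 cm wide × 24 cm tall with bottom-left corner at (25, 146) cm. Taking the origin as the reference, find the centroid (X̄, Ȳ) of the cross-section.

X̄ = 90.00 cm, Ȳ = 84.49 cm

bottom flange: A = 180 × 16 = 2880.00, centroid at (90.00, 8.00).
web: A = 20 × 130 = 2600.00, centroid at (90.00, 81.00).
top flange: A = 130 × 24 = 3120.00, centroid at (90.00, 158.00).
ΣA = 8600.00 cm², ΣAX̄ = 774000.00 cm³, ΣAȲ = 726600.00 cm³.
X̄ = 774000.00/8600.00 = 90.00 cm; Ȳ = 726600.00/8600.00 = 84.49 cm.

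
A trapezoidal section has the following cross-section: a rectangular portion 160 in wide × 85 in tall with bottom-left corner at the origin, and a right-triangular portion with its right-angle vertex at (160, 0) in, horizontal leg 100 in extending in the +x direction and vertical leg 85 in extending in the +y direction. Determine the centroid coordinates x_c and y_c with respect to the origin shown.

x_c = 106.98 in, y_c = 39.13 in

rectangular portion: A = 160 × 85 = 13600.00, centroid at (80.00, 42.50).
triangular portion: A = ½·100·85 = 4250.00, centroid at (193.33, 28.33).
ΣA = 17850.00 in², ΣAx_c = 1909666.67 in³, ΣAy_c = 698416.67 in³.
x_c = 1909666.67/17850.00 = 106.98 in; y_c = 698416.67/17850.00 = 39.13 in.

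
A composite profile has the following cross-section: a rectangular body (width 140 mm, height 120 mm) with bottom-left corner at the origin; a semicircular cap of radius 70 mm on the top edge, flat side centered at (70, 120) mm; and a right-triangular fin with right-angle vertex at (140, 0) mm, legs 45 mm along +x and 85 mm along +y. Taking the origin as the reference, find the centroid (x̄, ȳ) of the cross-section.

x̄ = 76.16 mm, ȳ = 83.85 mm

rectangular body: A = 140 × 120 = 16800.00, centroid at (70.00, 60.00).
semicircular top: A = ½π·70² = 7696.90, centroid at (70.00, 149.71).
triangular fin: A = ½·45·85 = 1912.50, centroid at (155.00, 28.33).
ΣA = 26409.40 mm²
ΣAx̄ = (16800.00)(70.00) + (7696.90)(70.00) + (1912.50)(155.00) = 2011220.64 mm³
ΣAȳ = (16800.00)(60.00) + (7696.90)(149.71) + (1912.50)(28.33) = 2214482.41 mm³
x̄ = 2011220.64 / 26409.40 = 76.16 mm
ȳ = 2214482.41 / 26409.40 = 83.85 mm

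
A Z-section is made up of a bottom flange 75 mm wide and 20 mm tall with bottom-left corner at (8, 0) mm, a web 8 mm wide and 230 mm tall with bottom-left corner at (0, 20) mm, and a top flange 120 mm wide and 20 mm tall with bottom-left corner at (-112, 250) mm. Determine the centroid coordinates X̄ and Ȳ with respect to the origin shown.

X̄ = -8.57 mm, Ȳ = 154.60 mm

Part | A | x̄ᵢ | ȳᵢ | A·x̄ᵢ | A·ȳᵢ
bottom flange | 1500.00 | 45.50 | 10.00 | 68250.00 | 15000.00
web | 1840.00 | 4.00 | 135.00 | 7360.00 | 248400.00
top flange | 2400.00 | -52.00 | 260.00 | -124800.00 | 624000.00
Σ | 5740.00 |  |  | -49190.00 | 887400.00
X̄ = -49190.00 / 5740.00 = -8.57 mm
Ȳ = 887400.00 / 5740.00 = 154.60 mm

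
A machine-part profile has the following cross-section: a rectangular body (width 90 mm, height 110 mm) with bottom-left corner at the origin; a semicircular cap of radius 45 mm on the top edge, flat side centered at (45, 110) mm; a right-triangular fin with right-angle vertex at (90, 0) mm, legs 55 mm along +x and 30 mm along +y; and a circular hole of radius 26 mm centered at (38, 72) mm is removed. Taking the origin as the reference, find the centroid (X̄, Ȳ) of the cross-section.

X̄ = 50.70 mm, Ȳ = 68.79 mm

rectangular body: A = 90 × 110 = 9900.00, centroid at (45.00, 55.00).
semicircular top: A = ½π·45² = 3180.86, centroid at (45.00, 129.10).
triangular fin: A = ½·55·30 = 825.00, centroid at (108.33, 10.00).
hole: A = −π·26² = -2123.72, centroid at (38.00, 72.00).
ΣA = 11782.15 mm², ΣAX̄ = 597312.58 mm³, ΣAȲ = 810487.28 mm³.
X̄ = 597312.58/11782.15 = 50.70 mm; Ȳ = 810487.28/11782.15 = 68.79 mm.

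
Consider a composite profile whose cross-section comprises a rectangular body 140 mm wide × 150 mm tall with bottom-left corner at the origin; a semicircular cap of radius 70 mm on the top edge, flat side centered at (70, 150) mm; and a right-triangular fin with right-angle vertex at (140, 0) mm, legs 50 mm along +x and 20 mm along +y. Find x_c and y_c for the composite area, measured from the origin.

x_c = 71.48 mm, y_c = 101.43 mm

rectangular body: A = 140 × 150 = 21000.00, centroid at (70.00, 75.00).
semicircular top: A = ½π·70² = 7696.90, centroid at (70.00, 179.71).
triangular fin: A = ½·50·20 = 500.00, centroid at (156.67, 6.67).
ΣA = 29196.90 mm², ΣAx_c = 2087116.47 mm³, ΣAy_c = 2961535.30 mm³.
x_c = 2087116.47/29196.90 = 71.48 mm; y_c = 2961535.30/29196.90 = 101.43 mm.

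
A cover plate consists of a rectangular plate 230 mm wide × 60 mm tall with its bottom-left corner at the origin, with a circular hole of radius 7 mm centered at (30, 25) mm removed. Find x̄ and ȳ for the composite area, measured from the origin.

plate: A = 230 × 60 = 13800.00, centroid at (115.00, 30.00).
hole: A = −π·7² = -153.94, centroid at (30.00, 25.00).
ΣA = 13646.06 mm²
ΣAx̄ = (13800.00)(115.00) + (-153.94)(30.00) = 1582381.86 mm³
ΣAȳ = (13800.00)(30.00) + (-153.94)(25.00) = 410151.55 mm³
x̄ = 1582381.86 / 13646.06 = 115.96 mm
ȳ = 410151.55 / 13646.06 = 30.06 mm

x̄ = 115.96 mm, ȳ = 30.06 mm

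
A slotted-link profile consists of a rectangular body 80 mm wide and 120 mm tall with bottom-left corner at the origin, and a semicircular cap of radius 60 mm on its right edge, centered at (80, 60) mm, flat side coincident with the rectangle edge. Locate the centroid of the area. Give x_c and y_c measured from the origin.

rectangular body: A = 80 × 120 = 9600.00, centroid at (40.00, 60.00).
semicircular end: A = ½π·60² = 5654.87, centroid at (105.46, 60.00).
ΣA = 15254.87 mm²
ΣAx_c = (9600.00)(40.00) + (5654.87)(105.46) = 980389.34 mm³
ΣAy_c = (9600.00)(60.00) + (5654.87)(60.00) = 915292.01 mm³
x_c = 980389.34 / 15254.87 = 64.27 mm
y_c = 915292.01 / 15254.87 = 60.00 mm

x_c = 64.27 mm, y_c = 60.00 mm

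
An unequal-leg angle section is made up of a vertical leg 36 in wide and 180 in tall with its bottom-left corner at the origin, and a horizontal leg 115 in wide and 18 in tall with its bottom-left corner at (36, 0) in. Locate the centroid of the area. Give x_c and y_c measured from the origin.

Part | A | x̄ᵢ | ȳᵢ | A·x̄ᵢ | A·ȳᵢ
vertical leg | 6480.00 | 18.00 | 90.00 | 116640.00 | 583200.00
horizontal leg | 2070.00 | 93.50 | 9.00 | 193545.00 | 18630.00
Σ | 8550.00 |  |  | 310185.00 | 601830.00
x_c = 310185.00 / 8550.00 = 36.28 in
y_c = 601830.00 / 8550.00 = 70.39 in

x_c = 36.28 in, y_c = 70.39 in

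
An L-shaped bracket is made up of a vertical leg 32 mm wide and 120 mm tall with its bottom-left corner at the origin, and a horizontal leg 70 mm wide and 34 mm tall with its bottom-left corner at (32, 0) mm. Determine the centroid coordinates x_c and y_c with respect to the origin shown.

vertical leg: A = 32 × 120 = 3840.00, centroid at (16.00, 60.00).
horizontal leg: A = 70 × 34 = 2380.00, centroid at (67.00, 17.00).
ΣA = 6220.00 mm², ΣAx_c = 220900.00 mm³, ΣAy_c = 270860.00 mm³.
x_c = 220900.00/6220.00 = 35.51 mm; y_c = 270860.00/6220.00 = 43.55 mm.

x_c = 35.51 mm, y_c = 43.55 mm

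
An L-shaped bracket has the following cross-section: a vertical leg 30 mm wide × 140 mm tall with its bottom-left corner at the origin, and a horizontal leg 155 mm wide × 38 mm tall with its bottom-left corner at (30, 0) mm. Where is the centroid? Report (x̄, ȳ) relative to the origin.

Part | A | x̄ᵢ | ȳᵢ | A·x̄ᵢ | A·ȳᵢ
vertical leg | 4200.00 | 15.00 | 70.00 | 63000.00 | 294000.00
horizontal leg | 5890.00 | 107.50 | 19.00 | 633175.00 | 111910.00
Σ | 10090.00 |  |  | 696175.00 | 405910.00
x̄ = 696175.00 / 10090.00 = 69.00 mm
ȳ = 405910.00 / 10090.00 = 40.23 mm

x̄ = 69.00 mm, ȳ = 40.23 mm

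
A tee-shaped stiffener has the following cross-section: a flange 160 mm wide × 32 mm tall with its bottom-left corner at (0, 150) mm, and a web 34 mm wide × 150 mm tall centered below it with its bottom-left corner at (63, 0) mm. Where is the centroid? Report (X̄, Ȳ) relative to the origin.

web: A = 34 × 150 = 5100.00, centroid at (80.00, 75.00).
flange: A = 160 × 32 = 5120.00, centroid at (80.00, 166.00).
ΣA = 10220.00 mm², ΣAX̄ = 817600.00 mm³, ΣAȲ = 1232420.00 mm³.
X̄ = 817600.00/10220.00 = 80.00 mm; Ȳ = 1232420.00/10220.00 = 120.59 mm.

X̄ = 80.00 mm, Ȳ = 120.59 mm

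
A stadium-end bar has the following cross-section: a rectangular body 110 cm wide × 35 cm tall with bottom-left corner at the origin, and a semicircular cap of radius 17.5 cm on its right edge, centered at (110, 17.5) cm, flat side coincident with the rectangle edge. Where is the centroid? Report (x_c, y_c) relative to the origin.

Part | A | x̄ᵢ | ȳᵢ | A·x̄ᵢ | A·ȳᵢ
rectangular body | 3850.00 | 55.00 | 17.50 | 211750.00 | 67375.00
semicircular end | 481.06 | 117.43 | 17.50 | 56489.12 | 8418.49
Σ | 4331.06 |  |  | 268239.12 | 75793.49
x_c = 268239.12 / 4331.06 = 61.93 cm
y_c = 75793.49 / 4331.06 = 17.50 cm

x_c = 61.93 cm, y_c = 17.50 cm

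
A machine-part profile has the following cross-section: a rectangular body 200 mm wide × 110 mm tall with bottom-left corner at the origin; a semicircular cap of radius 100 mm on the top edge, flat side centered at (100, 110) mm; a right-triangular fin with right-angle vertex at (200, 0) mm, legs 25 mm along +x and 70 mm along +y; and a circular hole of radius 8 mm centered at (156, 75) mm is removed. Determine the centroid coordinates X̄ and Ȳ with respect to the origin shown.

Part | A | x̄ᵢ | ȳᵢ | A·x̄ᵢ | A·ȳᵢ
rectangular body | 22000.00 | 100.00 | 55.00 | 2200000.00 | 1210000.00
semicircular top | 15707.96 | 100.00 | 152.44 | 1570796.33 | 2394542.63
triangular fin | 875.00 | 208.33 | 23.33 | 182291.67 | 20416.67
hole | -201.06 | 156.00 | 75.00 | -31365.66 | -15079.64
Σ | 38381.90 |  |  | 3921722.33 | 3609879.65
X̄ = 3921722.33 / 38381.90 = 102.18 mm
Ȳ = 3609879.65 / 38381.90 = 94.05 mm

X̄ = 102.18 mm, Ȳ = 94.05 mm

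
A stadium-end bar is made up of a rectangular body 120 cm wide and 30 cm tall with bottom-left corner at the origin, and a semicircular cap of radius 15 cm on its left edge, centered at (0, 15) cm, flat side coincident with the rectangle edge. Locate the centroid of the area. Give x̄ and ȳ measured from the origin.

x̄ = 54.07 cm, ȳ = 15.00 cm

Part | A | x̄ᵢ | ȳᵢ | A·x̄ᵢ | A·ȳᵢ
rectangular body | 3600.00 | 60.00 | 15.00 | 216000.00 | 54000.00
semicircular end | 353.43 | -6.37 | 15.00 | -2250.00 | 5301.44
Σ | 3953.43 |  |  | 213750.00 | 59301.44
x̄ = 213750.00 / 3953.43 = 54.07 cm
ȳ = 59301.44 / 3953.43 = 15.00 cm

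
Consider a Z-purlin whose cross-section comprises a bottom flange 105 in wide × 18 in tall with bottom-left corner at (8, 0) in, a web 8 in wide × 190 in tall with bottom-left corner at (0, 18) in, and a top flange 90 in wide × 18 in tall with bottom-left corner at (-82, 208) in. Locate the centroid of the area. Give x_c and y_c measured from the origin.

bottom flange: A = 105 × 18 = 1890.00, centroid at (60.50, 9.00).
web: A = 8 × 190 = 1520.00, centroid at (4.00, 113.00).
top flange: A = 90 × 18 = 1620.00, centroid at (-37.00, 217.00).
ΣA = 5030.00 in²
ΣAx_c = (1890.00)(60.50) + (1520.00)(4.00) + (1620.00)(-37.00) = 60485.00 in³
ΣAy_c = (1890.00)(9.00) + (1520.00)(113.00) + (1620.00)(217.00) = 540310.00 in³
x_c = 60485.00 / 5030.00 = 12.02 in
y_c = 540310.00 / 5030.00 = 107.42 in

x_c = 12.02 in, y_c = 107.42 in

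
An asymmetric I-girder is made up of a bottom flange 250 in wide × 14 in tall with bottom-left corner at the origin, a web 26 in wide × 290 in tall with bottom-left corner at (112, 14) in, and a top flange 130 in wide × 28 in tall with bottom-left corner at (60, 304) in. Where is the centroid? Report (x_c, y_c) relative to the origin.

bottom flange: A = 250 × 14 = 3500.00, centroid at (125.00, 7.00).
web: A = 26 × 290 = 7540.00, centroid at (125.00, 159.00).
top flange: A = 130 × 28 = 3640.00, centroid at (125.00, 318.00).
ΣA = 14680.00 in², ΣAx_c = 1835000.00 in³, ΣAy_c = 2380880.00 in³.
x_c = 1835000.00/14680.00 = 125.00 in; y_c = 2380880.00/14680.00 = 162.19 in.

x_c = 125.00 in, y_c = 162.19 in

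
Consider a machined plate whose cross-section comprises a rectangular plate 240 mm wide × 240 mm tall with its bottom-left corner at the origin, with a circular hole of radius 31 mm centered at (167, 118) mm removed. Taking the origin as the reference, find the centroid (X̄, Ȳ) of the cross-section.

Part | A | x̄ᵢ | ȳᵢ | A·x̄ᵢ | A·ȳᵢ
plate | 57600.00 | 120.00 | 120.00 | 6912000.00 | 6912000.00
hole | -3019.07 | 167.00 | 118.00 | -504184.78 | -356250.32
Σ | 54580.93 |  |  | 6407815.22 | 6555749.68
X̄ = 6407815.22 / 54580.93 = 117.40 mm
Ȳ = 6555749.68 / 54580.93 = 120.11 mm

X̄ = 117.40 mm, Ȳ = 120.11 mm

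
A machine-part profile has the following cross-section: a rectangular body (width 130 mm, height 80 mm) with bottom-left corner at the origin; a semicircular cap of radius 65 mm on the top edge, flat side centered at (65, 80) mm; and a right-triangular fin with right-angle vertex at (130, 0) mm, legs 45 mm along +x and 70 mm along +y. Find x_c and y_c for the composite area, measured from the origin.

x_c = 71.77 mm, y_c = 62.69 mm

rectangular body: A = 130 × 80 = 10400.00, centroid at (65.00, 40.00).
semicircular top: A = ½π·65² = 6636.61, centroid at (65.00, 107.59).
triangular fin: A = ½·45·70 = 1575.00, centroid at (145.00, 23.33).
ΣA = 18611.61 mm², ΣAx_c = 1335754.94 mm³, ΣAy_c = 1166762.49 mm³.
x_c = 1335754.94/18611.61 = 71.77 mm; y_c = 1166762.49/18611.61 = 62.69 mm.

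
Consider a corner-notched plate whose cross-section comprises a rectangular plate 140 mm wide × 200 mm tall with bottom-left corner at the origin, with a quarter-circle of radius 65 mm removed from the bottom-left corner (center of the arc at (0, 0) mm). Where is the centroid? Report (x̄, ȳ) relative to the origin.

plate: A = 140 × 200 = 28000.00, centroid at (70.00, 100.00).
removed quarter-circle: A = −¼π·65² = -3318.31, centroid at (27.59, 27.59).
ΣA = 24681.69 mm²
ΣAx̄ = (28000.00)(70.00) + (-3318.31)(27.59) = 1868458.33 mm³
ΣAȳ = (28000.00)(100.00) + (-3318.31)(27.59) = 2708458.33 mm³
x̄ = 1868458.33 / 24681.69 = 75.70 mm
ȳ = 2708458.33 / 24681.69 = 109.74 mm

x̄ = 75.70 mm, ȳ = 109.74 mm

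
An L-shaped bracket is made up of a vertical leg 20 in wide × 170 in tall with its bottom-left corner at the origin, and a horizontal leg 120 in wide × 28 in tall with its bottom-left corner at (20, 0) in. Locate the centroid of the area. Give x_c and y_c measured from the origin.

x_c = 44.79 in, y_c = 49.71 in

vertical leg: A = 20 × 170 = 3400.00, centroid at (10.00, 85.00).
horizontal leg: A = 120 × 28 = 3360.00, centroid at (80.00, 14.00).
ΣA = 6760.00 in²
ΣAx_c = (3400.00)(10.00) + (3360.00)(80.00) = 302800.00 in³
ΣAy_c = (3400.00)(85.00) + (3360.00)(14.00) = 336040.00 in³
x_c = 302800.00 / 6760.00 = 44.79 in
y_c = 336040.00 / 6760.00 = 49.71 in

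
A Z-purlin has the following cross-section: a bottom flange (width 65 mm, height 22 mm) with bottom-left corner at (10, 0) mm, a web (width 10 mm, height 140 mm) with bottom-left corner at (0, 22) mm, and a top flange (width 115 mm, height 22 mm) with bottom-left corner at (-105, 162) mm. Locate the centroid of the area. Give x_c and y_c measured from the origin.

x_c = -9.78 mm, y_c = 108.62 mm

Part | A | x̄ᵢ | ȳᵢ | A·x̄ᵢ | A·ȳᵢ
bottom flange | 1430.00 | 42.50 | 11.00 | 60775.00 | 15730.00
web | 1400.00 | 5.00 | 92.00 | 7000.00 | 128800.00
top flange | 2530.00 | -47.50 | 173.00 | -120175.00 | 437690.00
Σ | 5360.00 |  |  | -52400.00 | 582220.00
x_c = -52400.00 / 5360.00 = -9.78 mm
y_c = 582220.00 / 5360.00 = 108.62 mm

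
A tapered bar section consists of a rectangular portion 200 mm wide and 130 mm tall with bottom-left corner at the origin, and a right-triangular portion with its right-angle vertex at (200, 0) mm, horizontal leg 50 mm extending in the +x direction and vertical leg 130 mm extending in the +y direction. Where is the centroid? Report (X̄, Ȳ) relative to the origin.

rectangular portion: A = 200 × 130 = 26000.00, centroid at (100.00, 65.00).
triangular portion: A = ½·50·130 = 3250.00, centroid at (216.67, 43.33).
ΣA = 29250.00 mm²
ΣAX̄ = (26000.00)(100.00) + (3250.00)(216.67) = 3304166.67 mm³
ΣAȲ = (26000.00)(65.00) + (3250.00)(43.33) = 1830833.33 mm³
X̄ = 3304166.67 / 29250.00 = 112.96 mm
Ȳ = 1830833.33 / 29250.00 = 62.59 mm

X̄ = 112.96 mm, Ȳ = 62.59 mm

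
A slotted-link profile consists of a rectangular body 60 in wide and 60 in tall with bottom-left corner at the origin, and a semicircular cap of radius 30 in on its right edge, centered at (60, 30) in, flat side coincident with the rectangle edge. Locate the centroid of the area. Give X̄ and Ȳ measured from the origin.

X̄ = 42.05 in, Ȳ = 30.00 in

rectangular body: A = 60 × 60 = 3600.00, centroid at (30.00, 30.00).
semicircular end: A = ½π·30² = 1413.72, centroid at (72.73, 30.00).
ΣA = 5013.72 in², ΣAX̄ = 210823.00 in³, ΣAȲ = 150411.50 in³.
X̄ = 210823.00/5013.72 = 42.05 in; Ȳ = 150411.50/5013.72 = 30.00 in.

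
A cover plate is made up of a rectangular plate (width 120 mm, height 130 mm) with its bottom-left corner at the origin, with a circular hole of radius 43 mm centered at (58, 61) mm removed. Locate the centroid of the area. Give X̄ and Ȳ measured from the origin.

X̄ = 61.19 mm, Ȳ = 67.37 mm

Part | A | x̄ᵢ | ȳᵢ | A·x̄ᵢ | A·ȳᵢ
plate | 15600.00 | 60.00 | 65.00 | 936000.00 | 1014000.00
hole | -5808.80 | 58.00 | 61.00 | -336910.68 | -354337.09
Σ | 9791.20 |  |  | 599089.32 | 659662.91
X̄ = 599089.32 / 9791.20 = 61.19 mm
Ȳ = 659662.91 / 9791.20 = 67.37 mm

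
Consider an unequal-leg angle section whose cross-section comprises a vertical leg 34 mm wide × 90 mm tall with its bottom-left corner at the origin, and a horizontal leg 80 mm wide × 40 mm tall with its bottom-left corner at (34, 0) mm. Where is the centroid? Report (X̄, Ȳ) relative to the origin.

Part | A | x̄ᵢ | ȳᵢ | A·x̄ᵢ | A·ȳᵢ
vertical leg | 3060.00 | 17.00 | 45.00 | 52020.00 | 137700.00
horizontal leg | 3200.00 | 74.00 | 20.00 | 236800.00 | 64000.00
Σ | 6260.00 |  |  | 288820.00 | 201700.00
X̄ = 288820.00 / 6260.00 = 46.14 mm
Ȳ = 201700.00 / 6260.00 = 32.22 mm

X̄ = 46.14 mm, Ȳ = 32.22 mm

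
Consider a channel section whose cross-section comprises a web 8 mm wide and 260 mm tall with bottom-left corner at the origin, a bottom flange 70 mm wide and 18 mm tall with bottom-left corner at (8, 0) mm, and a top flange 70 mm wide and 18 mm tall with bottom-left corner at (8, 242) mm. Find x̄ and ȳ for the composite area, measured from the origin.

web: A = 8 × 260 = 2080.00, centroid at (4.00, 130.00).
bottom flange: A = 70 × 18 = 1260.00, centroid at (43.00, 9.00).
top flange: A = 70 × 18 = 1260.00, centroid at (43.00, 251.00).
ΣA = 4600.00 mm², ΣAx̄ = 116680.00 mm³, ΣAȳ = 598000.00 mm³.
x̄ = 116680.00/4600.00 = 25.37 mm; ȳ = 598000.00/4600.00 = 130.00 mm.

x̄ = 25.37 mm, ȳ = 130.00 mm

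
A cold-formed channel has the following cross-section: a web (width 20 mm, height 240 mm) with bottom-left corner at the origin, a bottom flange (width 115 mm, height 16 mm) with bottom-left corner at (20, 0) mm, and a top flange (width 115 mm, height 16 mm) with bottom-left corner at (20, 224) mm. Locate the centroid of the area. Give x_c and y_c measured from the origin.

x_c = 39.29 mm, y_c = 120.00 mm

Part | A | x̄ᵢ | ȳᵢ | A·x̄ᵢ | A·ȳᵢ
web | 4800.00 | 10.00 | 120.00 | 48000.00 | 576000.00
bottom flange | 1840.00 | 77.50 | 8.00 | 142600.00 | 14720.00
top flange | 1840.00 | 77.50 | 232.00 | 142600.00 | 426880.00
Σ | 8480.00 |  |  | 333200.00 | 1017600.00
x_c = 333200.00 / 8480.00 = 39.29 mm
y_c = 1017600.00 / 8480.00 = 120.00 mm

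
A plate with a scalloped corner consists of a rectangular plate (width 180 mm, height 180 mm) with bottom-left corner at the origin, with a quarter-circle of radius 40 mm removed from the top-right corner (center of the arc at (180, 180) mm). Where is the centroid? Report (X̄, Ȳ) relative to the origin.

X̄ = 87.05 mm, Ȳ = 87.05 mm

plate: A = 180 × 180 = 32400.00, centroid at (90.00, 90.00).
removed quarter-circle: A = −¼π·40² = -1256.64, centroid at (163.02, 163.02).
ΣA = 31143.36 mm², ΣAX̄ = 2711138.66 mm³, ΣAȲ = 2711138.66 mm³.
X̄ = 2711138.66/31143.36 = 87.05 mm; Ȳ = 2711138.66/31143.36 = 87.05 mm.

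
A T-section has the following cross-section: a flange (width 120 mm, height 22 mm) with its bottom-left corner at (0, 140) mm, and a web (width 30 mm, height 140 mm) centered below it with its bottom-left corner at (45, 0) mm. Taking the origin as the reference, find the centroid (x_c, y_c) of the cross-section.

x_c = 60.00 mm, y_c = 101.26 mm

web: A = 30 × 140 = 4200.00, centroid at (60.00, 70.00).
flange: A = 120 × 22 = 2640.00, centroid at (60.00, 151.00).
ΣA = 6840.00 mm²
ΣAx_c = (4200.00)(60.00) + (2640.00)(60.00) = 410400.00 mm³
ΣAy_c = (4200.00)(70.00) + (2640.00)(151.00) = 692640.00 mm³
x_c = 410400.00 / 6840.00 = 60.00 mm
y_c = 692640.00 / 6840.00 = 101.26 mm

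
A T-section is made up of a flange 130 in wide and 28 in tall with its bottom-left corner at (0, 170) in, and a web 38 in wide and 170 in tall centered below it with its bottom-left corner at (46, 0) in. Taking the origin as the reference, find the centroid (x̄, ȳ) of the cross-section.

x̄ = 65.00 in, ȳ = 120.68 in

web: A = 38 × 170 = 6460.00, centroid at (65.00, 85.00).
flange: A = 130 × 28 = 3640.00, centroid at (65.00, 184.00).
ΣA = 10100.00 in², ΣAx̄ = 656500.00 in³, ΣAȳ = 1218860.00 in³.
x̄ = 656500.00/10100.00 = 65.00 in; ȳ = 1218860.00/10100.00 = 120.68 in.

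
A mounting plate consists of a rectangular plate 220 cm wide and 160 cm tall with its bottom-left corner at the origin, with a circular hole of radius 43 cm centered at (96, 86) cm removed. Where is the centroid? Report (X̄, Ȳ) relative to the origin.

X̄ = 112.77 cm, Ȳ = 78.81 cm

plate: A = 220 × 160 = 35200.00, centroid at (110.00, 80.00).
hole: A = −π·43² = -5808.80, centroid at (96.00, 86.00).
ΣA = 29391.20 cm², ΣAX̄ = 3314354.74 cm³, ΣAȲ = 2316442.79 cm³.
X̄ = 3314354.74/29391.20 = 112.77 cm; Ȳ = 2316442.79/29391.20 = 78.81 cm.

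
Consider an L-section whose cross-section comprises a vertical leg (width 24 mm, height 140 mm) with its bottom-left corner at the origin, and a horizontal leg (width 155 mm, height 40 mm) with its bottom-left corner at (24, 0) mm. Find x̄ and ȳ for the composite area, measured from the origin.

Part | A | x̄ᵢ | ȳᵢ | A·x̄ᵢ | A·ȳᵢ
vertical leg | 3360.00 | 12.00 | 70.00 | 40320.00 | 235200.00
horizontal leg | 6200.00 | 101.50 | 20.00 | 629300.00 | 124000.00
Σ | 9560.00 |  |  | 669620.00 | 359200.00
x̄ = 669620.00 / 9560.00 = 70.04 mm
ȳ = 359200.00 / 9560.00 = 37.57 mm

x̄ = 70.04 mm, ȳ = 37.57 mm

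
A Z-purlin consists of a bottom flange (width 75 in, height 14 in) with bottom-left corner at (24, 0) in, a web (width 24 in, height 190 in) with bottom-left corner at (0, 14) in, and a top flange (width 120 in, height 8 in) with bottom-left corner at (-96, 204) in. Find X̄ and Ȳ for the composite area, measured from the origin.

bottom flange: A = 75 × 14 = 1050.00, centroid at (61.50, 7.00).
web: A = 24 × 190 = 4560.00, centroid at (12.00, 109.00).
top flange: A = 120 × 8 = 960.00, centroid at (-36.00, 208.00).
ΣA = 6570.00 in²
ΣAX̄ = (1050.00)(61.50) + (4560.00)(12.00) + (960.00)(-36.00) = 84735.00 in³
ΣAȲ = (1050.00)(7.00) + (4560.00)(109.00) + (960.00)(208.00) = 704070.00 in³
X̄ = 84735.00 / 6570.00 = 12.90 in
Ȳ = 704070.00 / 6570.00 = 107.16 in

X̄ = 12.90 in, Ȳ = 107.16 in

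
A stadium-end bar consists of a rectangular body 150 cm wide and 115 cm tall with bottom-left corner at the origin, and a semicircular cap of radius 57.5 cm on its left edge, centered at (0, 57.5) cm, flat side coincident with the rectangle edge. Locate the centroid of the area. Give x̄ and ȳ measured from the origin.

rectangular body: A = 150 × 115 = 17250.00, centroid at (75.00, 57.50).
semicircular end: A = ½π·57.5² = 5193.45, centroid at (-24.40, 57.50).
ΣA = 22443.45 cm², ΣAx̄ = 1167010.42 cm³, ΣAȳ = 1290498.11 cm³.
x̄ = 1167010.42/22443.45 = 52.00 cm; ȳ = 1290498.11/22443.45 = 57.50 cm.

x̄ = 52.00 cm, ȳ = 57.50 cm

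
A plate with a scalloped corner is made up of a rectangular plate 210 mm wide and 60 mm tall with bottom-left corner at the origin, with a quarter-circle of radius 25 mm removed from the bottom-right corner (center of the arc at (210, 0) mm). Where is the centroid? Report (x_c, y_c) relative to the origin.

Part | A | x̄ᵢ | ȳᵢ | A·x̄ᵢ | A·ȳᵢ
plate | 12600.00 | 105.00 | 30.00 | 1323000.00 | 378000.00
removed quarter-circle | -490.87 | 199.39 | 10.61 | -97875.18 | -5208.33
Σ | 12109.13 |  |  | 1225124.82 | 372791.67
x_c = 1225124.82 / 12109.13 = 101.17 mm
y_c = 372791.67 / 12109.13 = 30.79 mm

x_c = 101.17 mm, y_c = 30.79 mm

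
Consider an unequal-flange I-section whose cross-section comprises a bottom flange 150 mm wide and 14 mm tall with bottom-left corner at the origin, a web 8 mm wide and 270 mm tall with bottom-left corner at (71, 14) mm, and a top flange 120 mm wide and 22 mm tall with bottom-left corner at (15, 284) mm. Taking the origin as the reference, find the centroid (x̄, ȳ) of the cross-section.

bottom flange: A = 150 × 14 = 2100.00, centroid at (75.00, 7.00).
web: A = 8 × 270 = 2160.00, centroid at (75.00, 149.00).
top flange: A = 120 × 22 = 2640.00, centroid at (75.00, 295.00).
ΣA = 6900.00 mm²
ΣAx̄ = (2100.00)(75.00) + (2160.00)(75.00) + (2640.00)(75.00) = 517500.00 mm³
ΣAȳ = (2100.00)(7.00) + (2160.00)(149.00) + (2640.00)(295.00) = 1115340.00 mm³
x̄ = 517500.00 / 6900.00 = 75.00 mm
ȳ = 1115340.00 / 6900.00 = 161.64 mm

x̄ = 75.00 mm, ȳ = 161.64 mm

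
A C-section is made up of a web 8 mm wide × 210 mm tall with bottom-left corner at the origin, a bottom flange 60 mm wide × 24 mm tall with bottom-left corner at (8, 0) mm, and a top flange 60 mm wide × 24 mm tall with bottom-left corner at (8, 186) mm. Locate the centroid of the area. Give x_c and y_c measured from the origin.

web: A = 8 × 210 = 1680.00, centroid at (4.00, 105.00).
bottom flange: A = 60 × 24 = 1440.00, centroid at (38.00, 12.00).
top flange: A = 60 × 24 = 1440.00, centroid at (38.00, 198.00).
ΣA = 4560.00 mm²
ΣAx_c = (1680.00)(4.00) + (1440.00)(38.00) + (1440.00)(38.00) = 116160.00 mm³
ΣAy_c = (1680.00)(105.00) + (1440.00)(12.00) + (1440.00)(198.00) = 478800.00 mm³
x_c = 116160.00 / 4560.00 = 25.47 mm
y_c = 478800.00 / 4560.00 = 105.00 mm

x_c = 25.47 mm, y_c = 105.00 mm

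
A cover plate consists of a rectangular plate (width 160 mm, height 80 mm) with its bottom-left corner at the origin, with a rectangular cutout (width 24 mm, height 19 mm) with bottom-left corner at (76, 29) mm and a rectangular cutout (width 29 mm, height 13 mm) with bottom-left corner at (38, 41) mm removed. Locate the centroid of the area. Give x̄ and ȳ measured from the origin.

plate: A = 160 × 80 = 12800.00, centroid at (80.00, 40.00).
hole 1: A = −(24 × 19) = -456.00, centroid at (88.00, 38.50).
hole 2: A = −(29 × 13) = -377.00, centroid at (52.50, 47.50).
ΣA = 11967.00 mm², ΣAx̄ = 964079.50 mm³, ΣAȳ = 476536.50 mm³.
x̄ = 964079.50/11967.00 = 80.56 mm; ȳ = 476536.50/11967.00 = 39.82 mm.

x̄ = 80.56 mm, ȳ = 39.82 mm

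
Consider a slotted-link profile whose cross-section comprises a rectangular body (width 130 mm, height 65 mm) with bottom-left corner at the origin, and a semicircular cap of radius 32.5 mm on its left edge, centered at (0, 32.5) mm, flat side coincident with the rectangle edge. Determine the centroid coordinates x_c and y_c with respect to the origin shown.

Part | A | x̄ᵢ | ȳᵢ | A·x̄ᵢ | A·ȳᵢ
rectangular body | 8450.00 | 65.00 | 32.50 | 549250.00 | 274625.00
semicircular end | 1659.15 | -13.79 | 32.50 | -22885.42 | 53922.49
Σ | 10109.15 |  |  | 526364.58 | 328547.49
x_c = 526364.58 / 10109.15 = 52.07 mm
y_c = 328547.49 / 10109.15 = 32.50 mm

x_c = 52.07 mm, y_c = 32.50 mm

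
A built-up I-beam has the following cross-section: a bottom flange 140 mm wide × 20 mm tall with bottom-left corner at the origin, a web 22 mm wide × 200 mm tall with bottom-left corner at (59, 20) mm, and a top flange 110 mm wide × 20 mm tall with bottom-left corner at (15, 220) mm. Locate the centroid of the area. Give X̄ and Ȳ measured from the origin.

X̄ = 70.00 mm, Ȳ = 112.98 mm

bottom flange: A = 140 × 20 = 2800.00, centroid at (70.00, 10.00).
web: A = 22 × 200 = 4400.00, centroid at (70.00, 120.00).
top flange: A = 110 × 20 = 2200.00, centroid at (70.00, 230.00).
ΣA = 9400.00 mm², ΣAX̄ = 658000.00 mm³, ΣAȲ = 1062000.00 mm³.
X̄ = 658000.00/9400.00 = 70.00 mm; Ȳ = 1062000.00/9400.00 = 112.98 mm.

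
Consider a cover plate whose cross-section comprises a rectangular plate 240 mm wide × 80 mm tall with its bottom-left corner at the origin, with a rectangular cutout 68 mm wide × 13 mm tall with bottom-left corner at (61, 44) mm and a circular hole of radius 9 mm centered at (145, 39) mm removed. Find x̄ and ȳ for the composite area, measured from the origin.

plate: A = 240 × 80 = 19200.00, centroid at (120.00, 40.00).
hole 1: A = −(68 × 13) = -884.00, centroid at (95.00, 50.50).
hole 2: A = −π·9² = -254.47, centroid at (145.00, 39.00).
ΣA = 18061.53 mm²
ΣAx̄ = (19200.00)(120.00) + (-884.00)(95.00) + (-254.47)(145.00) = 2183121.99 mm³
ΣAȳ = (19200.00)(40.00) + (-884.00)(50.50) + (-254.47)(39.00) = 713433.71 mm³
x̄ = 2183121.99 / 18061.53 = 120.87 mm
ȳ = 713433.71 / 18061.53 = 39.50 mm

x̄ = 120.87 mm, ȳ = 39.50 mm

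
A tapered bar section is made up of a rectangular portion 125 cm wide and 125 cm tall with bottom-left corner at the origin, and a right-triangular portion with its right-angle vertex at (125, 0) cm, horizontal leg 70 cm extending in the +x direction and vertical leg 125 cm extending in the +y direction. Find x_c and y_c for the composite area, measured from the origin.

x_c = 81.28 cm, y_c = 57.94 cm

Part | A | x̄ᵢ | ȳᵢ | A·x̄ᵢ | A·ȳᵢ
rectangular portion | 15625.00 | 62.50 | 62.50 | 976562.50 | 976562.50
triangular portion | 4375.00 | 148.33 | 41.67 | 648958.33 | 182291.67
Σ | 20000.00 |  |  | 1625520.83 | 1158854.17
x_c = 1625520.83 / 20000.00 = 81.28 cm
y_c = 1158854.17 / 20000.00 = 57.94 cm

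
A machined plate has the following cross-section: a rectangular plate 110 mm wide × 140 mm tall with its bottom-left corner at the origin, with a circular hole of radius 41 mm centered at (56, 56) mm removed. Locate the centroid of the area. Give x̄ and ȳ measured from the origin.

plate: A = 110 × 140 = 15400.00, centroid at (55.00, 70.00).
hole: A = −π·41² = -5281.02, centroid at (56.00, 56.00).
ΣA = 10118.98 mm², ΣAx̄ = 551263.03 mm³, ΣAȳ = 782263.03 mm³.
x̄ = 551263.03/10118.98 = 54.48 mm; ȳ = 782263.03/10118.98 = 77.31 mm.

x̄ = 54.48 mm, ȳ = 77.31 mm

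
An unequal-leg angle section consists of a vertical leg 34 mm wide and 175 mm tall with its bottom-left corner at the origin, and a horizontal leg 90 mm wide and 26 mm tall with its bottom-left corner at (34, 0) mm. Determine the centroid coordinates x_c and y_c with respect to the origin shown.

x_c = 34.50 mm, y_c = 66.47 mm

Part | A | x̄ᵢ | ȳᵢ | A·x̄ᵢ | A·ȳᵢ
vertical leg | 5950.00 | 17.00 | 87.50 | 101150.00 | 520625.00
horizontal leg | 2340.00 | 79.00 | 13.00 | 184860.00 | 30420.00
Σ | 8290.00 |  |  | 286010.00 | 551045.00
x_c = 286010.00 / 8290.00 = 34.50 mm
y_c = 551045.00 / 8290.00 = 66.47 mm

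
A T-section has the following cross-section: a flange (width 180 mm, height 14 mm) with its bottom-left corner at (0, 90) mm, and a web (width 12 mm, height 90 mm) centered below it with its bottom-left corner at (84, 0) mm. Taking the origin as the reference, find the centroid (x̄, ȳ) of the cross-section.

Part | A | x̄ᵢ | ȳᵢ | A·x̄ᵢ | A·ȳᵢ
web | 1080.00 | 90.00 | 45.00 | 97200.00 | 48600.00
flange | 2520.00 | 90.00 | 97.00 | 226800.00 | 244440.00
Σ | 3600.00 |  |  | 324000.00 | 293040.00
x̄ = 324000.00 / 3600.00 = 90.00 mm
ȳ = 293040.00 / 3600.00 = 81.40 mm

x̄ = 90.00 mm, ȳ = 81.40 mm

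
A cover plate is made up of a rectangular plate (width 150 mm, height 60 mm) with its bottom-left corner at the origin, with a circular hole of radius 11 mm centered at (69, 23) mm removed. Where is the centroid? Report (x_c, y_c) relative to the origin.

x_c = 75.26 mm, y_c = 30.31 mm

plate: A = 150 × 60 = 9000.00, centroid at (75.00, 30.00).
hole: A = −π·11² = -380.13, centroid at (69.00, 23.00).
ΣA = 8619.87 mm²
ΣAx_c = (9000.00)(75.00) + (-380.13)(69.00) = 648770.84 mm³
ΣAy_c = (9000.00)(30.00) + (-380.13)(23.00) = 261256.95 mm³
x_c = 648770.84 / 8619.87 = 75.26 mm
y_c = 261256.95 / 8619.87 = 30.31 mm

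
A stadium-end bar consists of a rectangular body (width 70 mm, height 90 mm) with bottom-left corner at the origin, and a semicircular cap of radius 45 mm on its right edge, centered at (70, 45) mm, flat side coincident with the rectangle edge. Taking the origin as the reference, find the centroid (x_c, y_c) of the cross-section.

x_c = 53.15 mm, y_c = 45.00 mm

rectangular body: A = 70 × 90 = 6300.00, centroid at (35.00, 45.00).
semicircular end: A = ½π·45² = 3180.86, centroid at (89.10, 45.00).
ΣA = 9480.86 mm²
ΣAx_c = (6300.00)(35.00) + (3180.86)(89.10) = 503910.38 mm³
ΣAy_c = (6300.00)(45.00) + (3180.86)(45.00) = 426638.82 mm³
x_c = 503910.38 / 9480.86 = 53.15 mm
y_c = 426638.82 / 9480.86 = 45.00 mm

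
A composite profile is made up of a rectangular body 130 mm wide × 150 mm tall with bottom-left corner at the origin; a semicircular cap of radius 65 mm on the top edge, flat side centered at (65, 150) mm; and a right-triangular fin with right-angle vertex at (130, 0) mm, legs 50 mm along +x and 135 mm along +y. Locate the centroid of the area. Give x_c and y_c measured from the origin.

x_c = 74.34 mm, y_c = 94.64 mm

Part | A | x̄ᵢ | ȳᵢ | A·x̄ᵢ | A·ȳᵢ
rectangular body | 19500.00 | 65.00 | 75.00 | 1267500.00 | 1462500.00
semicircular top | 6636.61 | 65.00 | 177.59 | 431379.94 | 1178575.51
triangular fin | 3375.00 | 146.67 | 45.00 | 495000.00 | 151875.00
Σ | 29511.61 |  |  | 2193879.94 | 2792950.51
x_c = 2193879.94 / 29511.61 = 74.34 mm
y_c = 2792950.51 / 29511.61 = 94.64 mm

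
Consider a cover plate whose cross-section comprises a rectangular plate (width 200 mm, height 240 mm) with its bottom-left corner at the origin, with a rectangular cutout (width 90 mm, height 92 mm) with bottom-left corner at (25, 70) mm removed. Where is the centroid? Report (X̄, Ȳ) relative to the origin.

X̄ = 106.25 mm, Ȳ = 120.83 mm

Part | A | x̄ᵢ | ȳᵢ | A·x̄ᵢ | A·ȳᵢ
plate | 48000.00 | 100.00 | 120.00 | 4800000.00 | 5760000.00
hole | -8280.00 | 70.00 | 116.00 | -579600.00 | -960480.00
Σ | 39720.00 |  |  | 4220400.00 | 4799520.00
X̄ = 4220400.00 / 39720.00 = 106.25 mm
Ȳ = 4799520.00 / 39720.00 = 120.83 mm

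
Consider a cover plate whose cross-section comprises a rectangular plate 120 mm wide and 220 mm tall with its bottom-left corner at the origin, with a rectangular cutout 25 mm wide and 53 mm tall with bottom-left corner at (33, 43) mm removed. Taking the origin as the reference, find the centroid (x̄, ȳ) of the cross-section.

x̄ = 60.77 mm, ȳ = 112.14 mm

Part | A | x̄ᵢ | ȳᵢ | A·x̄ᵢ | A·ȳᵢ
plate | 26400.00 | 60.00 | 110.00 | 1584000.00 | 2904000.00
hole | -1325.00 | 45.50 | 69.50 | -60287.50 | -92087.50
Σ | 25075.00 |  |  | 1523712.50 | 2811912.50
x̄ = 1523712.50 / 25075.00 = 60.77 mm
ȳ = 2811912.50 / 25075.00 = 112.14 mm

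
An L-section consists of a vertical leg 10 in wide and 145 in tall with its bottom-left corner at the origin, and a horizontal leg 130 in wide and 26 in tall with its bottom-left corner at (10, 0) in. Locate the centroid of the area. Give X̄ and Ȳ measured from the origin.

vertical leg: A = 10 × 145 = 1450.00, centroid at (5.00, 72.50).
horizontal leg: A = 130 × 26 = 3380.00, centroid at (75.00, 13.00).
ΣA = 4830.00 in²
ΣAX̄ = (1450.00)(5.00) + (3380.00)(75.00) = 260750.00 in³
ΣAȲ = (1450.00)(72.50) + (3380.00)(13.00) = 149065.00 in³
X̄ = 260750.00 / 4830.00 = 53.99 in
Ȳ = 149065.00 / 4830.00 = 30.86 in

X̄ = 53.99 in, Ȳ = 30.86 in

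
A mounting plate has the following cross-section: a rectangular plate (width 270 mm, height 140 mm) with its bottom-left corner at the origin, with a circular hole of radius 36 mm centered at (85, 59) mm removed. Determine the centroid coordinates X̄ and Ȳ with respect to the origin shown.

X̄ = 141.04 mm, Ȳ = 71.33 mm

plate: A = 270 × 140 = 37800.00, centroid at (135.00, 70.00).
hole: A = −π·36² = -4071.50, centroid at (85.00, 59.00).
ΣA = 33728.50 mm²
ΣAX̄ = (37800.00)(135.00) + (-4071.50)(85.00) = 4756922.15 mm³
ΣAȲ = (37800.00)(70.00) + (-4071.50)(59.00) = 2405781.26 mm³
X̄ = 4756922.15 / 33728.50 = 141.04 mm
Ȳ = 2405781.26 / 33728.50 = 71.33 mm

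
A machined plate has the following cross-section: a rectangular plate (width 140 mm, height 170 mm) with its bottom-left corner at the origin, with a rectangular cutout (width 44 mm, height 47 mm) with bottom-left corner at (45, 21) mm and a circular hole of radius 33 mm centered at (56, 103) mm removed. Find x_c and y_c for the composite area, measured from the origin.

x_c = 72.95 mm, y_c = 86.21 mm

plate: A = 140 × 170 = 23800.00, centroid at (70.00, 85.00).
hole 1: A = −(44 × 47) = -2068.00, centroid at (67.00, 44.50).
hole 2: A = −π·33² = -3421.19, centroid at (56.00, 103.00).
ΣA = 18310.81 mm²
ΣAx_c = (23800.00)(70.00) + (-2068.00)(67.00) + (-3421.19)(56.00) = 1335857.11 mm³
ΣAy_c = (23800.00)(85.00) + (-2068.00)(44.50) + (-3421.19)(103.00) = 1578590.98 mm³
x_c = 1335857.11 / 18310.81 = 72.95 mm
y_c = 1578590.98 / 18310.81 = 86.21 mm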